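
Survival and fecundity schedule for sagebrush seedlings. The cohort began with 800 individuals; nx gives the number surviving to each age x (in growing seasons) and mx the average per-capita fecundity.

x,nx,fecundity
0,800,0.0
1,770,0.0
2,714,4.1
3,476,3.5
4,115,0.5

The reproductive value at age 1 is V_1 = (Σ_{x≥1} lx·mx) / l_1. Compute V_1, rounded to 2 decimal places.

6.04

lx = nx/n0 = nx/800: 1, 0.9625, 0.8925, 0.595, 0.14375
lx·mx for x ≥ 1: 0, 3.65925, 2.0825, 0.071875 → sum = 5.813625
V_1 = 5.813625 / l_1 = 5.813625 / 0.9625 = 6.04013… → 6.04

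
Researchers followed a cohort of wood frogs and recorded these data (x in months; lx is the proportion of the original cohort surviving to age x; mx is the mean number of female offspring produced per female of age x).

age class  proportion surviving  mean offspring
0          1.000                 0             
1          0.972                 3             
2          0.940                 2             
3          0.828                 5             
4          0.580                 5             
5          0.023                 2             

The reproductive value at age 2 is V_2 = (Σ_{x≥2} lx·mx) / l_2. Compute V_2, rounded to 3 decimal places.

9.538

lx·mx for x ≥ 2: 1.88, 4.14, 2.9, 0.046 → sum = 8.966
V_2 = 8.966 / l_2 = 8.966 / 0.94 = 9.538298… → 9.538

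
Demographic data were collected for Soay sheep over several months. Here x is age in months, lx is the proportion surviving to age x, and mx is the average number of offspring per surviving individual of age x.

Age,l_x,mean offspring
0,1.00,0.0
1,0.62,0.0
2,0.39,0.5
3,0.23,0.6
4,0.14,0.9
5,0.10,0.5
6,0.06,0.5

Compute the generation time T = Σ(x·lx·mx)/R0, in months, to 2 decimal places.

3.22

lx·mx: 0, 0, 0.195, 0.138, 0.126, 0.05, 0.03 → R0 = 0.539
x·lx·mx: 0, 0, 0.39, 0.414, 0.504, 0.25, 0.18 → Σ = 1.738
T = 1.738 / 0.539 = 3.22449… → 3.22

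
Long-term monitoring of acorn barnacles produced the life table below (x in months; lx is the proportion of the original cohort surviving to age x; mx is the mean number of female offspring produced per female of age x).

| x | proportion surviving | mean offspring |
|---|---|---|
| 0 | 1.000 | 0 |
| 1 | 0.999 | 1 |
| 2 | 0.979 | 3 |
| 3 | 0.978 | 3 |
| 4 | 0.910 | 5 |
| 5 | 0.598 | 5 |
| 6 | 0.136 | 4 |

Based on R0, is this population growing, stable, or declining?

R0 = Σ lx·mx = 0 + 0.999 + 2.937 + 2.934 + 4.55 + 2.99 + 0.544 = 14.954
R0 > 1, so the population is growing.

growing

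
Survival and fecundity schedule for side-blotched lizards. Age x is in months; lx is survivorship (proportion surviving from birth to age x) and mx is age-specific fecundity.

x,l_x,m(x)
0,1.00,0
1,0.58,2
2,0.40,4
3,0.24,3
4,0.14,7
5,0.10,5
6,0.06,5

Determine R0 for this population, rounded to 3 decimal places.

lx·mx by age: 0, 1.16, 1.6, 0.72, 0.98, 0.5, 0.3
R0 = Σ lx·mx = 5.26 → 5.260

5.260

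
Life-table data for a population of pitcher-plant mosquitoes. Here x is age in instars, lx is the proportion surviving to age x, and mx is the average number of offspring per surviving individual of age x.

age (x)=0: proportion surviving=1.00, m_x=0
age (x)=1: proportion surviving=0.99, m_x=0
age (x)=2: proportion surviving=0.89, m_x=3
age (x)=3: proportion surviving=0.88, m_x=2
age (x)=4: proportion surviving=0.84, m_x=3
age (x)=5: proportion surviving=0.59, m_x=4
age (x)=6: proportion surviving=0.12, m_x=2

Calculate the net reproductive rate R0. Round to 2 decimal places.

9.55

lx·mx by age: 0, 0, 2.67, 1.76, 2.52, 2.36, 0.24
R0 = Σ lx·mx = 9.55 → 9.55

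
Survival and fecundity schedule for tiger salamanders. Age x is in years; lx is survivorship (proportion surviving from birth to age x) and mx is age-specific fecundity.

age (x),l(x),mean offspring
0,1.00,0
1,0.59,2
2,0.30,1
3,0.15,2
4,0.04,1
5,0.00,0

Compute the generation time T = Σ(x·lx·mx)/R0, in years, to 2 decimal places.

lx·mx: 0, 1.18, 0.3, 0.3, 0.04, 0 → R0 = 1.82
x·lx·mx: 0, 1.18, 0.6, 0.9, 0.16, 0 → Σ = 2.84
T = 2.84 / 1.82 = 1.56044… → 1.56

1.56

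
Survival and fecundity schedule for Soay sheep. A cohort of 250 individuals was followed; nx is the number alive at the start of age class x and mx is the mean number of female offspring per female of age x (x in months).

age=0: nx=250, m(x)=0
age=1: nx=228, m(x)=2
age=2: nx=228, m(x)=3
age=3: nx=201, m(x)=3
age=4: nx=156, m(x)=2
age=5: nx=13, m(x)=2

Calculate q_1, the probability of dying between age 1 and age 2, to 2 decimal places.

lx = nx/n0 = nx/250: 1, 0.912, 0.912, 0.804, 0.624, 0.052
q_1 = (l_1 − l_2) / l_1 = (0.912 − 0.912) / 0.912
     = 0 / 0.912 = 0 → 0.00

0.00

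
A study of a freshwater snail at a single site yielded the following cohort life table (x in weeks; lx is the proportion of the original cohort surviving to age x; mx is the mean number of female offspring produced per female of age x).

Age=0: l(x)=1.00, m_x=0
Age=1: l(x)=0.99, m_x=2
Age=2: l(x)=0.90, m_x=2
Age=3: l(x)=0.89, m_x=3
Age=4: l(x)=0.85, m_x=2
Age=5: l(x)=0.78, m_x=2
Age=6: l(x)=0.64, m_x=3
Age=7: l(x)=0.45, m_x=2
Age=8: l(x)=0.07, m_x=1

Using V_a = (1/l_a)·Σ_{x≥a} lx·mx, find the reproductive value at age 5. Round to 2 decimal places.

5.71

lx·mx for x ≥ 5: 1.56, 1.92, 0.9, 0.07 → sum = 4.45
V_5 = 4.45 / l_5 = 4.45 / 0.78 = 5.705128… → 5.71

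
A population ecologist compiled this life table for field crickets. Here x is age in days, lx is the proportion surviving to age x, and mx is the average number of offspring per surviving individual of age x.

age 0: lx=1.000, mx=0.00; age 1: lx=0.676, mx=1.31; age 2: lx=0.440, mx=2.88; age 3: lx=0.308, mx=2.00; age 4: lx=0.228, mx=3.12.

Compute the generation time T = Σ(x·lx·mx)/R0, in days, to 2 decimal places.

2.33

lx·mx: 0, 0.88556, 1.2672, 0.616, 0.71136 → R0 = 3.48012
x·lx·mx: 0, 0.88556, 2.5344, 1.848, 2.84544 → Σ = 8.1134
T = 8.1134 / 3.48012 = 2.331356… → 2.33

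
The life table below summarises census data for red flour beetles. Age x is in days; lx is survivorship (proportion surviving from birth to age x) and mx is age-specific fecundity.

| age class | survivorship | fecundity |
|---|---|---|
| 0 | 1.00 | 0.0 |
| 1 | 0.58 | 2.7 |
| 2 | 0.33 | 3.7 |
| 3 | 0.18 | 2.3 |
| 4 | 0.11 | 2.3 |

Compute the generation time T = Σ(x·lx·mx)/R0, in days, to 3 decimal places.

1.813

lx·mx: 0, 1.566, 1.221, 0.414, 0.253 → R0 = 3.454
x·lx·mx: 0, 1.566, 2.442, 1.242, 1.012 → Σ = 6.262
T = 6.262 / 3.454 = 1.81297… → 1.813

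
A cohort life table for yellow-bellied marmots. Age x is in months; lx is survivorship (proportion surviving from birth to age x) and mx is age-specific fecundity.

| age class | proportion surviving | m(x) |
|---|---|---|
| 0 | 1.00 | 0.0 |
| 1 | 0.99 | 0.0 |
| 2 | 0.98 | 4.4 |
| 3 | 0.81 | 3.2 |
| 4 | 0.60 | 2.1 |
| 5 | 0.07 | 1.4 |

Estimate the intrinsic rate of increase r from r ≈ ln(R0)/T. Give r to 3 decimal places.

R0 = Σ lx·mx = 0 + 0 + 4.312 + 2.592 + 1.26 + 0.098 = 8.262
Σ x·lx·mx = 21.93; T = 21.93/8.262 = 2.65432…
r ≈ ln(R0)/T = ln(8.262)/2.65432… = 0.79556… → 0.796

0.796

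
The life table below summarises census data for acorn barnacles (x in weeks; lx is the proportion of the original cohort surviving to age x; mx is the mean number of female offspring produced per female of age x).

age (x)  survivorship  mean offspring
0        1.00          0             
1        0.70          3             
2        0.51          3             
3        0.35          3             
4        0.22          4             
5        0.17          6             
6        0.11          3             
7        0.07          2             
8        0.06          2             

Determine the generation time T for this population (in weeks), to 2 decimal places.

lx·mx: 0, 2.1, 1.53, 1.05, 0.88, 1.02, 0.33, 0.14, 0.12 → R0 = 7.17
x·lx·mx: 0, 2.1, 3.06, 3.15, 3.52, 5.1, 1.98, 0.98, 0.96 → Σ = 20.85
T = 20.85 / 7.17 = 2.90795… → 2.91

2.91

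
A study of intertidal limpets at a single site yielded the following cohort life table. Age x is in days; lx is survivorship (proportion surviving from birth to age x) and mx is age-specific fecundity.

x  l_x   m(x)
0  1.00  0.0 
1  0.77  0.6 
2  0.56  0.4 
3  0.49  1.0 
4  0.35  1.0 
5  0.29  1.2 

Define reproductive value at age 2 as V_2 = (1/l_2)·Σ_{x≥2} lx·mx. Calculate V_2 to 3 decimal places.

2.521

lx·mx for x ≥ 2: 0.224, 0.49, 0.35, 0.348 → sum = 1.412
V_2 = 1.412 / l_2 = 1.412 / 0.56 = 2.521429… → 2.521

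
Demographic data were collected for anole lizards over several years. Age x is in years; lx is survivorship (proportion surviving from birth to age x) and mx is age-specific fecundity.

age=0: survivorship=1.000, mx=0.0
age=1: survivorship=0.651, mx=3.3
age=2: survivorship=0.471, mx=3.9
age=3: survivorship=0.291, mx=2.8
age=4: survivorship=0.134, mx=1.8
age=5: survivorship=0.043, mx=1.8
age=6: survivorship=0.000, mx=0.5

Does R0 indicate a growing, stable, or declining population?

R0 = Σ lx·mx = 0 + 2.1483 + 1.8369 + 0.8148 + 0.2412 + 0.0774 + 0 = 5.1186
R0 > 1, so the population is growing.

growing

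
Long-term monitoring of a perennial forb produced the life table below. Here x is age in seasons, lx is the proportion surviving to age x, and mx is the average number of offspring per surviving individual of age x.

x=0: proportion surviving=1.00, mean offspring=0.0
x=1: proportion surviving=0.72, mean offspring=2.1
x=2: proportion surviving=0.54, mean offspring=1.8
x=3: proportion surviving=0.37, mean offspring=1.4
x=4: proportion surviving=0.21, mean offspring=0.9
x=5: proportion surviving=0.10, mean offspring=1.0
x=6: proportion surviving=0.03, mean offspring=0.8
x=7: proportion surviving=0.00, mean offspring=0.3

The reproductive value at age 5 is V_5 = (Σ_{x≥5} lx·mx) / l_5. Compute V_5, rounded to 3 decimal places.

1.240

lx·mx for x ≥ 5: 0.1, 0.024, 0 → sum = 0.124
V_5 = 0.124 / l_5 = 0.124 / 0.1 = 1.24 → 1.240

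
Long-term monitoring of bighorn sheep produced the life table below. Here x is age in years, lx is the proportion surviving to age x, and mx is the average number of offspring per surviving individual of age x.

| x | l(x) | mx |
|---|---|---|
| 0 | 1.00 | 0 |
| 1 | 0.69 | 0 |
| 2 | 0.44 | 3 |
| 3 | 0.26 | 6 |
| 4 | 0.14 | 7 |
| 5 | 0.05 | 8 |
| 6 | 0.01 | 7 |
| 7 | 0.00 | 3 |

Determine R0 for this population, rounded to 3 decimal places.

4.330

lx·mx by age: 0, 0, 1.32, 1.56, 0.98, 0.4, 0.07, 0
R0 = Σ lx·mx = 4.33 → 4.330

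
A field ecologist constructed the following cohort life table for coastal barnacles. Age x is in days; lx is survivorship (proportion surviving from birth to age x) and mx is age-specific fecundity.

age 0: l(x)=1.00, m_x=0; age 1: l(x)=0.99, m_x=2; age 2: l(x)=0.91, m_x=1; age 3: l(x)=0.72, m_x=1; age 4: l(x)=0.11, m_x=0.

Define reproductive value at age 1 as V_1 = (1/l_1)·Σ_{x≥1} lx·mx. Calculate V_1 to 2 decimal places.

3.65

lx·mx for x ≥ 1: 1.98, 0.91, 0.72, 0 → sum = 3.61
V_1 = 3.61 / l_1 = 3.61 / 0.99 = 3.646465… → 3.65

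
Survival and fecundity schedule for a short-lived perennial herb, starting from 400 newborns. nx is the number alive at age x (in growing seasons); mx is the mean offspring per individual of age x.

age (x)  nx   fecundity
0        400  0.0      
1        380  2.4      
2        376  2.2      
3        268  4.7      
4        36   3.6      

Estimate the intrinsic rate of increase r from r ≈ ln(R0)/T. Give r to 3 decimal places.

0.937

lx = nx/n0 = nx/400: 1, 0.95, 0.94, 0.67, 0.09
R0 = Σ lx·mx = 0 + 2.28 + 2.068 + 3.149 + 0.324 = 7.821
Σ x·lx·mx = 17.159; T = 17.159/7.821 = 2.19396…
r ≈ ln(R0)/T = ln(7.821)/2.19396… = 0.93749… → 0.937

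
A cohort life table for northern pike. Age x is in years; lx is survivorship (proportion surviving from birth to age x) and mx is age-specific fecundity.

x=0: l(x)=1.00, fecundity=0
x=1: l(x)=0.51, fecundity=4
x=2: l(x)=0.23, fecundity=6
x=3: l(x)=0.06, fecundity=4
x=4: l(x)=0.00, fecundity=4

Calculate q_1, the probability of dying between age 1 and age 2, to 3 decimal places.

0.549

q_1 = (l_1 − l_2) / l_1 = (0.51 − 0.23) / 0.51
     = 0.28 / 0.51 = 0.54902… → 0.549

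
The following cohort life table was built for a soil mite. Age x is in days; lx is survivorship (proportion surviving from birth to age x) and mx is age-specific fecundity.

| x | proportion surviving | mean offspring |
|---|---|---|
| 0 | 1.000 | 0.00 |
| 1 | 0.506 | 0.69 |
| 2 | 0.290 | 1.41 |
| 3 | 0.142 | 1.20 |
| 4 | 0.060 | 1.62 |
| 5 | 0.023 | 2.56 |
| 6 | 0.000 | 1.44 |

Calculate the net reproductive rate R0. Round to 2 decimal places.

lx·mx by age: 0, 0.34914, 0.4089, 0.1704, 0.0972, 0.05888, 0
R0 = Σ lx·mx = 1.08452 → 1.08

1.08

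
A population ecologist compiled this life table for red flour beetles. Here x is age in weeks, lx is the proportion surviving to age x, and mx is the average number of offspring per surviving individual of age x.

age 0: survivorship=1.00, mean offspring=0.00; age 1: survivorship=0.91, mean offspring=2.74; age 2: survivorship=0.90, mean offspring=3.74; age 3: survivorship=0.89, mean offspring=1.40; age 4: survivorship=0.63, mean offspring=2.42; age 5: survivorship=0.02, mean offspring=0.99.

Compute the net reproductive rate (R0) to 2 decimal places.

8.65

lx·mx by age: 0, 2.4934, 3.366, 1.246, 1.5246, 0.0198
R0 = Σ lx·mx = 8.6498 → 8.65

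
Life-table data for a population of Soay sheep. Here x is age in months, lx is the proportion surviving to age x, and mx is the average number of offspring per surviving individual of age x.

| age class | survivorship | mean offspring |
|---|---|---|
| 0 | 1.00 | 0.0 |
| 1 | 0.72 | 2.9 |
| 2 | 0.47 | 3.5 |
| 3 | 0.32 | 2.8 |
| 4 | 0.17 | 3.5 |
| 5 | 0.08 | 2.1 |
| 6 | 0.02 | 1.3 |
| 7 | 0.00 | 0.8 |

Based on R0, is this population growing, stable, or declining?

growing

R0 = Σ lx·mx = 0 + 2.088 + 1.645 + 0.896 + 0.595 + 0.168 + 0.026 + 0 = 5.418
R0 > 1, so the population is growing.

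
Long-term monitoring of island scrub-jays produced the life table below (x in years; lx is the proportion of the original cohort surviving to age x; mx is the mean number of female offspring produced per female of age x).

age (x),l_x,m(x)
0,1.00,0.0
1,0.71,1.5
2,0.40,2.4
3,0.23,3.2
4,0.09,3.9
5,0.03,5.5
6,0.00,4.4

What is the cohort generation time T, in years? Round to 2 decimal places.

lx·mx: 0, 1.065, 0.96, 0.736, 0.351, 0.165, 0 → R0 = 3.277
x·lx·mx: 0, 1.065, 1.92, 2.208, 1.404, 0.825, 0 → Σ = 7.422
T = 7.422 / 3.277 = 2.264876… → 2.26

2.26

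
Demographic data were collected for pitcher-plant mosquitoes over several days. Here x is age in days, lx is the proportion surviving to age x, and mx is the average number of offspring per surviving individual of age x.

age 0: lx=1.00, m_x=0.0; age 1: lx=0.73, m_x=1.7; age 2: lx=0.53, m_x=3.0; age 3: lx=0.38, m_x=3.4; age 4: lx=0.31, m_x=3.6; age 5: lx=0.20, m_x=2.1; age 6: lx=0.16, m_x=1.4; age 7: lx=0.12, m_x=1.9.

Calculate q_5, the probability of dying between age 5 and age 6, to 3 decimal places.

0.200

q_5 = (l_5 − l_6) / l_5 = (0.2 − 0.16) / 0.2
     = 0.04 / 0.2 = 0.2 → 0.200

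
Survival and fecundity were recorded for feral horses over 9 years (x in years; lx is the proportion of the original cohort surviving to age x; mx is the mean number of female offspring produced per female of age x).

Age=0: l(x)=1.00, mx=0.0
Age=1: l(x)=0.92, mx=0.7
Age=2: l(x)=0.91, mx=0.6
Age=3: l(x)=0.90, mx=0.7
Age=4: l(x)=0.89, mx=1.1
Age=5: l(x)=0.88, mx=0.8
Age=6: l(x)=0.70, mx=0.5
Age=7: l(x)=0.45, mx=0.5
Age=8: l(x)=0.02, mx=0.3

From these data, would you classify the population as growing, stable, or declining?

R0 = Σ lx·mx = 0 + 0.644 + 0.546 + 0.63 + 0.979 + 0.704 + 0.35 + 0.225 + 0.006 = 4.084
R0 > 1, so the population is growing.

growing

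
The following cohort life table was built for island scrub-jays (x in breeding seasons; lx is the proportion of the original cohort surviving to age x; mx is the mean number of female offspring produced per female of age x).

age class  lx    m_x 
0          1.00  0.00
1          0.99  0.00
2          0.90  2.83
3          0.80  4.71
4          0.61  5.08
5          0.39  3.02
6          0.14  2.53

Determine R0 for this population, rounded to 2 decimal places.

10.95

lx·mx by age: 0, 0, 2.547, 3.768, 3.0988, 1.1778, 0.3542
R0 = Σ lx·mx = 10.9458 → 10.95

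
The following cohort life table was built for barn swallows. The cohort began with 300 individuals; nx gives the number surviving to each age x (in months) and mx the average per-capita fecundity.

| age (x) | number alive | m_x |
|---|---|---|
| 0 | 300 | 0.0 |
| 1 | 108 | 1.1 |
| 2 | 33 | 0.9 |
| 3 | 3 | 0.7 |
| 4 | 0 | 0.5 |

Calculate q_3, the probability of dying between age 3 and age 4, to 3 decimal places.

1.000

lx = nx/n0 = nx/300: 1, 0.36, 0.11, 0.01, 0
q_3 = (l_3 − l_4) / l_3 = (0.01 − 0) / 0.01
     = 0.01 / 0.01 = 1 → 1.000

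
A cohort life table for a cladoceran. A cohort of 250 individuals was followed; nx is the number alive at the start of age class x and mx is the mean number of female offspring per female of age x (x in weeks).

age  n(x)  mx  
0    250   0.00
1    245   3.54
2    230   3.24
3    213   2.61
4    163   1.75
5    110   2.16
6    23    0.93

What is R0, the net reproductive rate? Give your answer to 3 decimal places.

10.851

lx = nx/n0 = nx/250: 1, 0.98, 0.92, 0.852, 0.652, 0.44, 0.092
lx·mx by age: 0, 3.4692, 2.9808, 2.22372, 1.141, 0.9504, 0.08556
R0 = Σ lx·mx = 10.85068 → 10.851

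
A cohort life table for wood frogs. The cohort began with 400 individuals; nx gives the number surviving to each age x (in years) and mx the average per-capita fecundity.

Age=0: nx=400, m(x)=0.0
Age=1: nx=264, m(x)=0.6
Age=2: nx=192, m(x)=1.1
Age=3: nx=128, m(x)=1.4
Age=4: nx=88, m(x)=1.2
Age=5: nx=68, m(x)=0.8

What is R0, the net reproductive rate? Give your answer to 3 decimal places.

1.772

lx = nx/n0 = nx/400: 1, 0.66, 0.48, 0.32, 0.22, 0.17
lx·mx by age: 0, 0.396, 0.528, 0.448, 0.264, 0.136
R0 = Σ lx·mx = 1.772 → 1.772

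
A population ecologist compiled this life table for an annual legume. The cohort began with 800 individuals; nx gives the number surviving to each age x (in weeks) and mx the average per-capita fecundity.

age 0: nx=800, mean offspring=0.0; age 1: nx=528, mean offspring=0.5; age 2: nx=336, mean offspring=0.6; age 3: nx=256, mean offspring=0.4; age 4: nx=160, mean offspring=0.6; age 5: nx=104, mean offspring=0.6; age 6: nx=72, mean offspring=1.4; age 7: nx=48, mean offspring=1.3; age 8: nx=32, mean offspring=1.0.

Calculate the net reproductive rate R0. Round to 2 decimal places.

1.15

lx = nx/n0 = nx/800: 1, 0.66, 0.42, 0.32, 0.2, 0.13, 0.09, 0.06, 0.04
lx·mx by age: 0, 0.33, 0.252, 0.128, 0.12, 0.078, 0.126, 0.078, 0.04
R0 = Σ lx·mx = 1.152 → 1.15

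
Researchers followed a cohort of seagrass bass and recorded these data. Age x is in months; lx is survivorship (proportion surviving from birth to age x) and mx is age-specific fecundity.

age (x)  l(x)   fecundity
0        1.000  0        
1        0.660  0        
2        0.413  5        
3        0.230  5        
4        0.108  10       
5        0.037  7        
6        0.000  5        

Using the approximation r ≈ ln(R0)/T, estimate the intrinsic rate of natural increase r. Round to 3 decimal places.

R0 = Σ lx·mx = 0 + 0 + 2.065 + 1.15 + 1.08 + 0.259 + 0 = 4.554
Σ x·lx·mx = 13.195; T = 13.195/4.554 = 2.89745…
r ≈ ln(R0)/T = ln(4.554)/2.89745… = 0.52322… → 0.523

0.523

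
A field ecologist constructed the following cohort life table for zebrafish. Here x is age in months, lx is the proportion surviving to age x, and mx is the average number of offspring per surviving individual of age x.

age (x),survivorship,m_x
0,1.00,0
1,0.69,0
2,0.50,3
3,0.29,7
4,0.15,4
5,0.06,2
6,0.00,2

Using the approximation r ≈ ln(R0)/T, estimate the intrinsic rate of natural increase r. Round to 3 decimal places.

R0 = Σ lx·mx = 0 + 0 + 1.5 + 2.03 + 0.6 + 0.12 + 0 = 4.25
Σ x·lx·mx = 12.09; T = 12.09/4.25 = 2.84471…
r ≈ ln(R0)/T = ln(4.25)/2.84471… = 0.50864… → 0.509

0.509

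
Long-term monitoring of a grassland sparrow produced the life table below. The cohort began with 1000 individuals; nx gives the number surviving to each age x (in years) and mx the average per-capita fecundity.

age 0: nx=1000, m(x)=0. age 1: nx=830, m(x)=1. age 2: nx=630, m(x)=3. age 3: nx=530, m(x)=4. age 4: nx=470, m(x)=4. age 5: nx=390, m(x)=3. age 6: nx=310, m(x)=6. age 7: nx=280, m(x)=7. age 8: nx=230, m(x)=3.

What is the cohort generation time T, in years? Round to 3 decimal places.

4.415

lx = nx/n0 = nx/1000: 1, 0.83, 0.63, 0.53, 0.47, 0.39, 0.31, 0.28, 0.23
lx·mx: 0, 0.83, 1.89, 2.12, 1.88, 1.17, 1.86, 1.96, 0.69 → R0 = 12.4
x·lx·mx: 0, 0.83, 3.78, 6.36, 7.52, 5.85, 11.16, 13.72, 5.52 → Σ = 54.74
T = 54.74 / 12.4 = 4.414516… → 4.415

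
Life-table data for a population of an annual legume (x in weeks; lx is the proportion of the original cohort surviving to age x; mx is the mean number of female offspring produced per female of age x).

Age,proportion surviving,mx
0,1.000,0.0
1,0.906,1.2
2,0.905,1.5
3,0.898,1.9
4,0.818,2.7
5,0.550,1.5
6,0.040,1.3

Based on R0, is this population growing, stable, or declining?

R0 = Σ lx·mx = 0 + 1.0872 + 1.3575 + 1.7062 + 2.2086 + 0.825 + 0.052 = 7.2365
R0 > 1, so the population is growing.

growing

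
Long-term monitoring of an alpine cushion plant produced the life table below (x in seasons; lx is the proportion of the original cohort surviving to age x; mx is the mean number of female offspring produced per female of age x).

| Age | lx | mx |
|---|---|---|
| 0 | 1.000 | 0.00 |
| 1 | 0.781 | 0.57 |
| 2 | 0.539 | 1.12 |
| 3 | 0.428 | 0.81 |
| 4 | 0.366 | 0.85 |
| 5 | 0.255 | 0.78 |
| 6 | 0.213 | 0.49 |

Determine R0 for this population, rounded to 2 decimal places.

2.01

lx·mx by age: 0, 0.44517, 0.60368, 0.34668, 0.3111, 0.1989, 0.10437
R0 = Σ lx·mx = 2.0099 → 2.01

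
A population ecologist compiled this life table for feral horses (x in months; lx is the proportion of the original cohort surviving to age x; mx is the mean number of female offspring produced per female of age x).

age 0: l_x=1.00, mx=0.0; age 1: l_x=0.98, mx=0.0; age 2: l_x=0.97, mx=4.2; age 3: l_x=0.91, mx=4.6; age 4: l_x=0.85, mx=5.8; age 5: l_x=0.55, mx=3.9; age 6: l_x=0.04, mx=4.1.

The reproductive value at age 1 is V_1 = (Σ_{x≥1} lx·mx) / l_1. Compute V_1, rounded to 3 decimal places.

15.815

lx·mx for x ≥ 1: 0, 4.074, 4.186, 4.93, 2.145, 0.164 → sum = 15.499
V_1 = 15.499 / l_1 = 15.499 / 0.98 = 15.815306… → 15.815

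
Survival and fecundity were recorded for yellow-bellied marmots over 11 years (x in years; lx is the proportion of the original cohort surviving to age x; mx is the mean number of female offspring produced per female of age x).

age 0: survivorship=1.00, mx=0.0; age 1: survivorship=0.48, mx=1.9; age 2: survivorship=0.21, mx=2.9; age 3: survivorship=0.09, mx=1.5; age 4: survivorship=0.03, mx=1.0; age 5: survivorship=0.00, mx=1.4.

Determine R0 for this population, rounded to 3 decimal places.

lx·mx by age: 0, 0.912, 0.609, 0.135, 0.03, 0
R0 = Σ lx·mx = 1.686 → 1.686

1.686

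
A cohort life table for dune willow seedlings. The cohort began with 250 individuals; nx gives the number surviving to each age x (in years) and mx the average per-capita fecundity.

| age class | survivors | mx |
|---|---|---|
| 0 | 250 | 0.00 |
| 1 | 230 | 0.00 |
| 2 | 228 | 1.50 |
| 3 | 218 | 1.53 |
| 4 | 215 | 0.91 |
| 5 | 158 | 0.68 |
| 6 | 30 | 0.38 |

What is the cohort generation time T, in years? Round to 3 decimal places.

3.104

lx = nx/n0 = nx/250: 1, 0.92, 0.912, 0.872, 0.86, 0.632, 0.12
lx·mx: 0, 0, 1.368, 1.33416, 0.7826, 0.42976, 0.0456 → R0 = 3.96012
x·lx·mx: 0, 0, 2.736, 4.00248, 3.1304, 2.1488, 0.2736 → Σ = 12.29128
T = 12.29128 / 3.96012 = 3.103765… → 3.104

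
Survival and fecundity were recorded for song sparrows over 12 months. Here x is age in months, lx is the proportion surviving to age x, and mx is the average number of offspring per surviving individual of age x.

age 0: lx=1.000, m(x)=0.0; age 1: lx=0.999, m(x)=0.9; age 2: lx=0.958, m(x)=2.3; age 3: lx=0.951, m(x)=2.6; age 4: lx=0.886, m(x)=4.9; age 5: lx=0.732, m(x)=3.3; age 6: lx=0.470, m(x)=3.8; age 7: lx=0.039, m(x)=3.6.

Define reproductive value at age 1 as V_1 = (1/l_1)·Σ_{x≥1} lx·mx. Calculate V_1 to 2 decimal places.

lx·mx for x ≥ 1: 0.8991, 2.2034, 2.4726, 4.3414, 2.4156, 1.786, 0.1404 → sum = 14.2585
V_1 = 14.2585 / l_1 = 14.2585 / 0.999 = 14.272773… → 14.27

14.27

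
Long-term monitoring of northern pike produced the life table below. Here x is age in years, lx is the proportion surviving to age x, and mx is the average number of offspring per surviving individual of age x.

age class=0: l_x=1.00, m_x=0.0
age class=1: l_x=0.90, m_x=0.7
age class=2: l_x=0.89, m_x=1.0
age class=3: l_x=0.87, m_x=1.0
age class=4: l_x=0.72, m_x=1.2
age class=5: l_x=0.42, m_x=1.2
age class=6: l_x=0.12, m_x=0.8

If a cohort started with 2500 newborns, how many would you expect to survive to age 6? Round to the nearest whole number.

Expected survivors = N0 · l_6 = 2500 × 0.12 = 300 → 300

300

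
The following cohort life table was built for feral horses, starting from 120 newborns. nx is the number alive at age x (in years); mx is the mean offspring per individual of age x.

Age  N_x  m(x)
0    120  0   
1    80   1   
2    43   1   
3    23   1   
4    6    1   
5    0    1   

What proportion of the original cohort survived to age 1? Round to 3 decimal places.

l_1 = n_1/n_0 = 80/120 = 0.666667… → 0.667

0.667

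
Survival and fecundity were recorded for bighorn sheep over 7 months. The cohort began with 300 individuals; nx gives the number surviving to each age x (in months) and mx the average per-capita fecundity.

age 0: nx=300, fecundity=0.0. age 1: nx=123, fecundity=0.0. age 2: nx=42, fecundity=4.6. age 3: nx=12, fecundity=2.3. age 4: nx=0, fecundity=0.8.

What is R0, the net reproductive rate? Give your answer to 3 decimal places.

lx = nx/n0 = nx/300: 1, 0.41, 0.14, 0.04, 0
lx·mx by age: 0, 0, 0.644, 0.092, 0
R0 = Σ lx·mx = 0.736 → 0.736

0.736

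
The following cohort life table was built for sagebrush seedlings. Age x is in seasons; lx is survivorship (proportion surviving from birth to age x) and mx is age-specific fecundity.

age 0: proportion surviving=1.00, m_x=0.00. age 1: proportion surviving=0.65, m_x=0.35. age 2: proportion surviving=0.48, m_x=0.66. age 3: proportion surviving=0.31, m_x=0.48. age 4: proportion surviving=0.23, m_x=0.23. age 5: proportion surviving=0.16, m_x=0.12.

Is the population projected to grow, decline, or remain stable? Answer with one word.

R0 = Σ lx·mx = 0 + 0.2275 + 0.3168 + 0.1488 + 0.0529 + 0.0192 = 0.7652
R0 < 1, so the population is declining.

declining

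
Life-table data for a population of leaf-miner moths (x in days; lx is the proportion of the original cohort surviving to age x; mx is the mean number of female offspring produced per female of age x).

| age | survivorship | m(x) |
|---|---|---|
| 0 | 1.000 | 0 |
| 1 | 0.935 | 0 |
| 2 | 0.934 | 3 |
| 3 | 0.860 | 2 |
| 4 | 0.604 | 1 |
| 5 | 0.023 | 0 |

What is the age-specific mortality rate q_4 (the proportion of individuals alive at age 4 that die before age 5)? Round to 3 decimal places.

q_4 = (l_4 − l_5) / l_4 = (0.604 − 0.023) / 0.604
     = 0.581 / 0.604 = 0.961921… → 0.962

0.962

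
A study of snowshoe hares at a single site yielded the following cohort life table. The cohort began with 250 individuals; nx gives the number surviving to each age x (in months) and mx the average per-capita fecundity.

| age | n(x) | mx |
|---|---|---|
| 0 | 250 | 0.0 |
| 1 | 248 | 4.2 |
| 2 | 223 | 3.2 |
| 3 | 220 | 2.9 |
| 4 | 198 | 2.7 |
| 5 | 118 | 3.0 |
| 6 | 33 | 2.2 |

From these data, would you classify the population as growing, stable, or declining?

lx = nx/n0 = nx/250: 1, 0.992, 0.892, 0.88, 0.792, 0.472, 0.132
R0 = Σ lx·mx = 0 + 4.1664 + 2.8544 + 2.552 + 2.1384 + 1.416 + 0.2904 = 13.4176
R0 > 1, so the population is growing.

growing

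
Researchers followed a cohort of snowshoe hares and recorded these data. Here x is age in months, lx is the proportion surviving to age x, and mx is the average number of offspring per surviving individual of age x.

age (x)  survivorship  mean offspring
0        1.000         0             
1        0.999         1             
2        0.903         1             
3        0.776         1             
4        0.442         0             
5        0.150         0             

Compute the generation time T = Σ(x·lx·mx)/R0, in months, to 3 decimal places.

lx·mx: 0, 0.999, 0.903, 0.776, 0, 0 → R0 = 2.678
x·lx·mx: 0, 0.999, 1.806, 2.328, 0, 0 → Σ = 5.133
T = 5.133 / 2.678 = 1.916729… → 1.917

1.917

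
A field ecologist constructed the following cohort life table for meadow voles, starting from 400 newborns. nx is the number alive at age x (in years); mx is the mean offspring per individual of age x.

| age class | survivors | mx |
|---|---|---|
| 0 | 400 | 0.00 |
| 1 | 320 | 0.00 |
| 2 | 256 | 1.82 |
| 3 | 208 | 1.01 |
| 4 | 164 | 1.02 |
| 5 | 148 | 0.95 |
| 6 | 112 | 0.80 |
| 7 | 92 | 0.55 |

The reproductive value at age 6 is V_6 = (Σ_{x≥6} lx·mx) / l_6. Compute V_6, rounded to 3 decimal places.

lx = nx/n0 = nx/400: 1, 0.8, 0.64, 0.52, 0.41, 0.37, 0.28, 0.23
lx·mx for x ≥ 6: 0.224, 0.1265 → sum = 0.3505
V_6 = 0.3505 / l_6 = 0.3505 / 0.28 = 1.251786… → 1.252

1.252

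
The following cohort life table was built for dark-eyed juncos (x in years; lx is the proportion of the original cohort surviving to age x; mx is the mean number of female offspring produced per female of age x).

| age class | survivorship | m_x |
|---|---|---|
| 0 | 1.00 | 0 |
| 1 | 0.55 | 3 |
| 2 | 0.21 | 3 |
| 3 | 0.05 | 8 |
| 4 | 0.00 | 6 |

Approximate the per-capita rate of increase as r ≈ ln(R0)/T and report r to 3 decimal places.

R0 = Σ lx·mx = 0 + 1.65 + 0.63 + 0.4 + 0 = 2.68
Σ x·lx·mx = 4.11; T = 4.11/2.68 = 1.53358…
r ≈ ln(R0)/T = ln(2.68)/1.53358… = 0.64282… → 0.643

0.643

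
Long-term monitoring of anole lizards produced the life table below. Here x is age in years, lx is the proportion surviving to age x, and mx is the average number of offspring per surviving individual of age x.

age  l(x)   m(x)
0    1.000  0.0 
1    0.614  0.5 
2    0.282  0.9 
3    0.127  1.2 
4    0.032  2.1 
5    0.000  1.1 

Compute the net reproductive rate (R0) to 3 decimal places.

lx·mx by age: 0, 0.307, 0.2538, 0.1524, 0.0672, 0
R0 = Σ lx·mx = 0.7804 → 0.780

0.780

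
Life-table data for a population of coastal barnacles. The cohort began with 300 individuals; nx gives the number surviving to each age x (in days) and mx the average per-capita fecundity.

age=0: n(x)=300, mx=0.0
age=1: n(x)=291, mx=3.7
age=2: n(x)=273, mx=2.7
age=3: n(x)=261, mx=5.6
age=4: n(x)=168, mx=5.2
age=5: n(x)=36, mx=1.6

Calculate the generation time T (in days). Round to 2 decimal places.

lx = nx/n0 = nx/300: 1, 0.97, 0.91, 0.87, 0.56, 0.12
lx·mx: 0, 3.589, 2.457, 4.872, 2.912, 0.192 → R0 = 14.022
x·lx·mx: 0, 3.589, 4.914, 14.616, 11.648, 0.96 → Σ = 35.727
T = 35.727 / 14.022 = 2.547925… → 2.55

2.55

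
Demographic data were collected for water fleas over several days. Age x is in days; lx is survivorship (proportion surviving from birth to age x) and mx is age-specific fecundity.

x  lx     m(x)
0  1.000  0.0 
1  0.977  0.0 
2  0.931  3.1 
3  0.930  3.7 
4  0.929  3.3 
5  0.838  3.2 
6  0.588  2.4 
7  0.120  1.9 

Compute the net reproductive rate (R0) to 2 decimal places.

lx·mx by age: 0, 0, 2.8861, 3.441, 3.0657, 2.6816, 1.4112, 0.228
R0 = Σ lx·mx = 13.7136 → 13.71

13.71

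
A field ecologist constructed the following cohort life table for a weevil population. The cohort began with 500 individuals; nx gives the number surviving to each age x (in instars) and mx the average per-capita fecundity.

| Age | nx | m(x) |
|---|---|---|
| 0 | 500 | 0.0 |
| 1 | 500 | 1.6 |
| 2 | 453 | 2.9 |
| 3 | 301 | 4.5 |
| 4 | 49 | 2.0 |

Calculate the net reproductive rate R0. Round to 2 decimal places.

lx = nx/n0 = nx/500: 1, 1, 0.906, 0.602, 0.098
lx·mx by age: 0, 1.6, 2.6274, 2.709, 0.196
R0 = Σ lx·mx = 7.1324 → 7.13

7.13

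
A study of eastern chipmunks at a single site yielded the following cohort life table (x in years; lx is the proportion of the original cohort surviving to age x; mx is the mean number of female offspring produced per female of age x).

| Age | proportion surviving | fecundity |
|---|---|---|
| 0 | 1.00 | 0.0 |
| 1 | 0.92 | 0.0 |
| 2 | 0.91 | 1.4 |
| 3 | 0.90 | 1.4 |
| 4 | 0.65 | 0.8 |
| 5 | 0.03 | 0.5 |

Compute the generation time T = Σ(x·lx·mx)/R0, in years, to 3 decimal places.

2.764

lx·mx: 0, 0, 1.274, 1.26, 0.52, 0.015 → R0 = 3.069
x·lx·mx: 0, 0, 2.548, 3.78, 2.08, 0.075 → Σ = 8.483
T = 8.483 / 3.069 = 2.764093… → 2.764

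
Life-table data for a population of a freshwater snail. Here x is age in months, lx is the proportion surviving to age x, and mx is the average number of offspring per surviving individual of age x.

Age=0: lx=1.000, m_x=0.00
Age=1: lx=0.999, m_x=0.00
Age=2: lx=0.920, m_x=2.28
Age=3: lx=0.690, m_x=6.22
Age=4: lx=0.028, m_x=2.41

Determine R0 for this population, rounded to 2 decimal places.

6.46

lx·mx by age: 0, 0, 2.0976, 4.2918, 0.06748
R0 = Σ lx·mx = 6.45688 → 6.46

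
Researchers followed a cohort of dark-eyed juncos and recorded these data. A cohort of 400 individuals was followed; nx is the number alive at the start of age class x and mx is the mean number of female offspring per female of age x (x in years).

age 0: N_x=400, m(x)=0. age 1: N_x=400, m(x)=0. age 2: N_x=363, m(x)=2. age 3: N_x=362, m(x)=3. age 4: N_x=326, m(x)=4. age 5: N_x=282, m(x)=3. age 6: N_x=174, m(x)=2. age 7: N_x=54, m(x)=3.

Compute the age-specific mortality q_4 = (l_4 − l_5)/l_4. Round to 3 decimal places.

lx = nx/n0 = nx/400: 1, 1, 0.9075, 0.905, 0.815, 0.705, 0.435, 0.135
q_4 = (l_4 − l_5) / l_4 = (0.815 − 0.705) / 0.815
     = 0.11 / 0.815 = 0.134969… → 0.135

0.135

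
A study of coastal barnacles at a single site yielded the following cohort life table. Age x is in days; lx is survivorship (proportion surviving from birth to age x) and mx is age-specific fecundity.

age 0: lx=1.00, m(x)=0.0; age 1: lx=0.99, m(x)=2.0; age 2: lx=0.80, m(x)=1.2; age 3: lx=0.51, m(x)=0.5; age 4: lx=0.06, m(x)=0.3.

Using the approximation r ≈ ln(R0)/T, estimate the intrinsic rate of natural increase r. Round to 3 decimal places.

0.792

R0 = Σ lx·mx = 0 + 1.98 + 0.96 + 0.255 + 0.018 = 3.213
Σ x·lx·mx = 4.737; T = 4.737/3.213 = 1.47432…
r ≈ ln(R0)/T = ln(3.213)/1.47432… = 0.79169… → 0.792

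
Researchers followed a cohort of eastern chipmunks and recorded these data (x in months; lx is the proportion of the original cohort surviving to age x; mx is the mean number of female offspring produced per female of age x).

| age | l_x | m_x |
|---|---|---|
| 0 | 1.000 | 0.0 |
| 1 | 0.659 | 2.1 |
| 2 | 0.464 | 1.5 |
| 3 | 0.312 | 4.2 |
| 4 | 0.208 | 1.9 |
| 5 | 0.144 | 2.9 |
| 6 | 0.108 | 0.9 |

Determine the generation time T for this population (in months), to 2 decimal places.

2.55

lx·mx: 0, 1.3839, 0.696, 1.3104, 0.3952, 0.4176, 0.0972 → R0 = 4.3003
x·lx·mx: 0, 1.3839, 1.392, 3.9312, 1.5808, 2.088, 0.5832 → Σ = 10.9591
T = 10.9591 / 4.3003 = 2.54845… → 2.55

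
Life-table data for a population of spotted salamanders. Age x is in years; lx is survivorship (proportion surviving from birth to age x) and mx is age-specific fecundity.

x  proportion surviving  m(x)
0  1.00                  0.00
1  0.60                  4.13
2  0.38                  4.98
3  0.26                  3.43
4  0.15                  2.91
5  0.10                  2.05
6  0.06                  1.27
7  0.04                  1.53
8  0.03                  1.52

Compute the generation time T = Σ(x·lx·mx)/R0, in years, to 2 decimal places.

lx·mx: 0, 2.478, 1.8924, 0.8918, 0.4365, 0.205, 0.0762, 0.0612, 0.0456 → R0 = 6.0867
x·lx·mx: 0, 2.478, 3.7848, 2.6754, 1.746, 1.025, 0.4572, 0.4284, 0.3648 → Σ = 12.9596
T = 12.9596 / 6.0867 = 2.129167… → 2.13

2.13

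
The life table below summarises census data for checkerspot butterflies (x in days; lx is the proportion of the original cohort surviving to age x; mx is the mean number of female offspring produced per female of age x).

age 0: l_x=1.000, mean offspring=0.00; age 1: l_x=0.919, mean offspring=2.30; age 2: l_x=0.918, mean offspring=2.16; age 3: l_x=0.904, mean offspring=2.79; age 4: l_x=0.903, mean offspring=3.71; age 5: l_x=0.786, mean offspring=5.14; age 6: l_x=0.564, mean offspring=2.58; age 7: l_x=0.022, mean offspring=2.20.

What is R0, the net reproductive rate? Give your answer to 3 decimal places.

lx·mx by age: 0, 2.1137, 1.98288, 2.52216, 3.35013, 4.04004, 1.45512, 0.0484
R0 = Σ lx·mx = 15.51243 → 15.512

15.512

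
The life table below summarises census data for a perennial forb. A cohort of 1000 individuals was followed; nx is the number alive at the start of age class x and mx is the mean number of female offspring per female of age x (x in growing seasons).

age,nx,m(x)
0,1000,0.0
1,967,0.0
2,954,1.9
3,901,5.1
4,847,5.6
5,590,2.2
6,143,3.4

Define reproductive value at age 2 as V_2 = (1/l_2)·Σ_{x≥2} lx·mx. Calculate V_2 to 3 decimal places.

lx = nx/n0 = nx/1000: 1, 0.967, 0.954, 0.901, 0.847, 0.59, 0.143
lx·mx for x ≥ 2: 1.8126, 4.5951, 4.7432, 1.298, 0.4862 → sum = 12.9351
V_2 = 12.9351 / l_2 = 12.9351 / 0.954 = 13.558805… → 13.559

13.559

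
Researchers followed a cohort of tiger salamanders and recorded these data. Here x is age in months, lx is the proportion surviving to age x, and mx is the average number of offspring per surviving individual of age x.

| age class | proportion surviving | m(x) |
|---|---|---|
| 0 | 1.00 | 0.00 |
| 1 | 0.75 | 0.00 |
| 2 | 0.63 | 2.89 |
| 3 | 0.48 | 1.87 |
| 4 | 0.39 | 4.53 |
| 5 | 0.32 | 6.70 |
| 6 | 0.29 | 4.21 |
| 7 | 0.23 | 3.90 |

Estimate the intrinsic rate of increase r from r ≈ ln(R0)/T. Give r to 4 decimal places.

R0 = Σ lx·mx = 0 + 0 + 1.8207 + 0.8976 + 1.7667 + 2.144 + 1.2209 + 0.897 = 8.7469
Σ x·lx·mx = 37.7254; T = 37.7254/8.7469 = 4.313…
r ≈ ln(R0)/T = ln(8.7469)/4.313… = 0.502828… → 0.5028

0.5028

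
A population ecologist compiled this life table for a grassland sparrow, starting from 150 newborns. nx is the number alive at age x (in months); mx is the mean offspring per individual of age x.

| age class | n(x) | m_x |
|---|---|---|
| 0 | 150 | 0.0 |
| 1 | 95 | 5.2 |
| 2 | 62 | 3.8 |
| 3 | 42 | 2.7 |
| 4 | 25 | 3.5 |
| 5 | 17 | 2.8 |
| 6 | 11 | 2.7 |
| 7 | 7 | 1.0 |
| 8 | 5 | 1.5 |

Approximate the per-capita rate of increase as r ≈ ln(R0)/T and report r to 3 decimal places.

lx = nx/n0 = nx/150: 1, 0.63333…, 0.41333…, 0.28, 0.16667…, 0.11333…, 0.07333…, 0.04667…, 0.03333…
R0 = Σ lx·mx = 0 + 3.29333… + 1.57067… + 0.756 + 0.58333… + 0.31733… + 0.198… + 0.04667… + 0.05… = 6.815333…
Σ x·lx·mx = 14.537333…; T = 14.537333…/6.815333… = 2.13303…
r ≈ ln(R0)/T = ln(6.815333…)/2.13303… = 0.89974… → 0.900

0.900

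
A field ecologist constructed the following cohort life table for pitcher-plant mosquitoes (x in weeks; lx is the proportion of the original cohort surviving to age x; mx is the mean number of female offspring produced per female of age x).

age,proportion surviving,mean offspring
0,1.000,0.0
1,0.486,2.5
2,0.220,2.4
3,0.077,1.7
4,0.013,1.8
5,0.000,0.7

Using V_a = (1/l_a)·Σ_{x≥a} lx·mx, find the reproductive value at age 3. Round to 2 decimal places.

2.00

lx·mx for x ≥ 3: 0.1309, 0.0234, 0 → sum = 0.1543
V_3 = 0.1543 / l_3 = 0.1543 / 0.077 = 2.003896… → 2.00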